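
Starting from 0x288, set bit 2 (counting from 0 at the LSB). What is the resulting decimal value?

652

x = 0001010001000
bit 2 is currently 0; set it via x | (1 << 2) = x | 4
→ 0001010001100 = 652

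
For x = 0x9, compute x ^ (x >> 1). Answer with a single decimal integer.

13

x = 1001 = 9
x>>1 = 0100
XOR  = 1101 = 13
(x ^ (x >> 1) gives the standard binary-reflected Gray code of x.)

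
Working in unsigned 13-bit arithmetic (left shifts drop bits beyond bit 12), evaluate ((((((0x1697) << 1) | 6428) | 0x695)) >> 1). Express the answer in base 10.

0x1697 = 1011010010111
→ << 1 (mod 2^13) → 0110100101110 = 3374
6428 = 1100100011100
→ | → 1110100111110 = 7486
0x695 = 0011010010101
→ | → 1111110111111 = 8127
→ >> 1 → 0111111011111 = 4063

4063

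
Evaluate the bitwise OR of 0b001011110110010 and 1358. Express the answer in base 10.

6142

a = 1011110110010
1358 = 0010101001110
 OR → 1011111111110 = 6142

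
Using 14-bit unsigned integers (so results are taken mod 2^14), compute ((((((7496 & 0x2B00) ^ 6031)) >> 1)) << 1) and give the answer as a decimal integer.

7822

7496 = 01110101001000
0x2B00 = 10101100000000
→ & → 00100100000000 = 2304
6031 = 01011110001111
→ ^ → 01111010001111 = 7823
→ >> 1 → 00111101000111 = 3911
→ << 1 (mod 2^14) → 01111010001110 = 7822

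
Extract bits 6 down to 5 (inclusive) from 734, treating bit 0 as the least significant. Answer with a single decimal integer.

2

v = 01011011110
Shift right by 5: 010110
Mask low 2 bits: 10 = 2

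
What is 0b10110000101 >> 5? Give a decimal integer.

44

x = 10110000101
shift right by 5 → 00000101100 = 44
(equivalently, floor(1413 / 32))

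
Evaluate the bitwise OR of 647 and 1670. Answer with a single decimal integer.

647 = 01010000111
1670 = 11010000110
 OR → 11010000111 = 1671

1671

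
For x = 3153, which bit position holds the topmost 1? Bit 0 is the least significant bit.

3153 = 110001010001
The topmost 1 is at position 11 (since 2^11 = 2048 ≤ 3153 < 4096).

11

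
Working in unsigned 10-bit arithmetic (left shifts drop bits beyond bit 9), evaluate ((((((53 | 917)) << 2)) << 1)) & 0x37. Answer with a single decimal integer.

32

53 = 0000110101
917 = 1110010101
→ | → 1110110101 = 949
→ << 2 (mod 2^10) → 1011010100 = 724
→ << 1 (mod 2^10) → 0110101000 = 424
0x37 = 0000110111
→ & → 0000100000 = 32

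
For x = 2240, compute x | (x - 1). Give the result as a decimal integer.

2303

x = 100011000000 = 2240
x - 1 = 100010111111
OR    = 100011111111 = 2303
(x | (x - 1) sets all bits below the lowest set bit.)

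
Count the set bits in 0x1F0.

0x1F0 = 111110000
Count the 1s: 1 + 1 + 1 + 1 + 1 = 5

5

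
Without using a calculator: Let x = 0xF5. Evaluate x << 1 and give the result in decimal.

0xF5 = 011110101
shift left by 1 → 111101010 = 490
(equivalently, 245 × 2^1 = 245 × 2)

490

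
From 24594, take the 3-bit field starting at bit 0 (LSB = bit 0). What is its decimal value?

v = 0110000000010010
Shift right by 0: 0110000000010010
Mask low 3 bits: 010 = 2

2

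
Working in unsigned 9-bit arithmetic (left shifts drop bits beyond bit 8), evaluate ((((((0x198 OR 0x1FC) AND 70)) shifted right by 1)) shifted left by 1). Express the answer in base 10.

68

0x198 = 110011000
0x1FC = 111111100
→ OR → 111111100 = 508
70 = 001000110
→ AND → 001000100 = 68
→ shifted right by 1 → 000100010 = 34
→ shifted left by 1 (mod 2^9) → 001000100 = 68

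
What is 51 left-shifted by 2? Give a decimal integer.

204

51 = 00110011
shift left by 2 → 11001100 = 204
(equivalently, 51 × 2^2 = 51 × 4)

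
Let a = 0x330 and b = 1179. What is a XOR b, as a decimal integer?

1963

0x330 = 01100110000
1179 = 10010011011
XOR → 11110101011 = 1963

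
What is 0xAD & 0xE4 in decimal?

0xAD = 10101101
0xE4 = 11100100
AND → 10100100 = 164

164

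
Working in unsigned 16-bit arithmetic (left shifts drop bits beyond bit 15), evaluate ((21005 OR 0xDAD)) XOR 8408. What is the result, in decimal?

21005 = 0101001000001101
0xDAD = 0000110110101101
→ OR → 0101111110101101 = 24493
8408 = 0010000011011000
→ XOR → 0111111101110101 = 32629

32629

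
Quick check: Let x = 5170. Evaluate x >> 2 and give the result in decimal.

5170 = 1010000110010
shift right by 2 → 0010100001100 = 1292
(equivalently, floor(5170 / 4))

1292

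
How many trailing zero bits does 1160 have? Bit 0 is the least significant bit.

1160 = 10010001000
Trailing zeros: 3, so the lowest set bit is bit 3 (value 8).

3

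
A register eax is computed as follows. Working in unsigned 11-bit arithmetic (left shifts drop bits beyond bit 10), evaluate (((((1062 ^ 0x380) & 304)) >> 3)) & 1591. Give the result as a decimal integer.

1062 = 10000100110
0x380 = 01110000000
→ ^ → 11110100110 = 1958
304 = 00100110000
→ & → 00100100000 = 288
→ >> 3 → 00000100100 = 36
1591 = 11000110111
→ & → 00000100100 = 36

36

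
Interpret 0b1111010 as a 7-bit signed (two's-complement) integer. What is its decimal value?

-6

pattern = 1111010 (MSB is 1 ⇒ negative)
Invert: 0000101, add 1 → 0000110 = 6, so the value is -6.
(Equivalently: 122 - 2^7 = 122 - 128 = -6.)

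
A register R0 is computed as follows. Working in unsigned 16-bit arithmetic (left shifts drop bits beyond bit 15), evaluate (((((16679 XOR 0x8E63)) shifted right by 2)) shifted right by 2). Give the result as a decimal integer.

3316

16679 = 0100000100100111
0x8E63 = 1000111001100011
→ XOR → 1100111101000100 = 53060
→ shifted right by 2 → 0011001111010001 = 13265
→ shifted right by 2 → 0000110011110100 = 3316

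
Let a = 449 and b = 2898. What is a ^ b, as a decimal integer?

2707

449 = 000111000001
2898 = 101101010010
XOR → 101010010011 = 2707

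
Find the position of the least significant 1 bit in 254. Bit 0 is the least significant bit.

254 = 11111110
Trailing zeros: 1, so the lowest set bit is bit 1 (value 2).

1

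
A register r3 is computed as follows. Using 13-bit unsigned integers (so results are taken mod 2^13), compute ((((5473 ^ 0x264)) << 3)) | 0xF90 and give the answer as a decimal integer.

5473 = 1010101100001
0x264 = 0001001100100
→ ^ → 1011100000101 = 5893
→ << 3 (mod 2^13) → 1100000101000 = 6184
0xF90 = 0111110010000
→ | → 1111110111000 = 8120

8120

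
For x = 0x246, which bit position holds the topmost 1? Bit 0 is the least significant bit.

0x246 = 1001000110
The topmost 1 is at position 9 (since 2^9 = 512 ≤ 582 < 1024).

9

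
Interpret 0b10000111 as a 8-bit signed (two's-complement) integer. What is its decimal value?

pattern = 10000111 (MSB is 1 ⇒ negative)
Invert: 01111000, add 1 → 01111001 = 121, so the value is -121.
(Equivalently: 135 - 2^8 = 135 - 256 = -121.)

-121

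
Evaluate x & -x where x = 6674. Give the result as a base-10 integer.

2

x = 1101000010010 = 6674
-x (two's complement) = …0010111101110
AND   = 0000000000010 = 2
(x & -x isolates the lowest set bit of x.)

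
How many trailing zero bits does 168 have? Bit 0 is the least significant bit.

3

168 = 10101000
Trailing zeros: 3, so the lowest set bit is bit 3 (value 8).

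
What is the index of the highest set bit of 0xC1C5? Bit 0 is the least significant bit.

0xC1C5 = 1100000111000101
The topmost 1 is at position 15 (since 2^15 = 32768 ≤ 49605 < 65536).

15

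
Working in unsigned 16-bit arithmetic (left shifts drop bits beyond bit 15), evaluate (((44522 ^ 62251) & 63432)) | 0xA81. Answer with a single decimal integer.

24257

44522 = 1010110111101010
62251 = 1111001100101011
→ ^ → 0101111011000001 = 24257
63432 = 1111011111001000
→ & → 0101011011000000 = 22208
0xA81 = 0000101010000001
→ | → 0101111011000001 = 24257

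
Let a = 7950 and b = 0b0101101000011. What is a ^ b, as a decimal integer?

5197

7950 = 1111100001110
b = 0101101000011
XOR → 1010001001101 = 5197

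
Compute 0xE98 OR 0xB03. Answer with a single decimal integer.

3995

0xE98 = 111010011000
0xB03 = 101100000011
 OR → 111110011011 = 3995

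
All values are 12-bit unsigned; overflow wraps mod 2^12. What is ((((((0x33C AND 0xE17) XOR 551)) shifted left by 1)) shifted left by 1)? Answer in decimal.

0x33C = 001100111100
0xE17 = 111000010111
→ AND → 001000010100 = 532
551 = 001000100111
→ XOR → 000000110011 = 51
→ shifted left by 1 (mod 2^12) → 000001100110 = 102
→ shifted left by 1 (mod 2^12) → 000011001100 = 204

204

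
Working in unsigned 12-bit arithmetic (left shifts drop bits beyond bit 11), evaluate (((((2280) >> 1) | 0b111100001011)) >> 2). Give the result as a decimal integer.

2280 = 100011101000
→ >> 1 → 010001110100 = 1140
0b111100001011 = 111100001011
→ | → 111101111111 = 3967
→ >> 2 → 001111011111 = 991

991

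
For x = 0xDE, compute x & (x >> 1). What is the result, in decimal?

x = 11011110 = 222
x>>1 = 01101111
AND  = 01001110 = 78
(x & (x >> 1) has a 1 wherever x has two consecutive 1 bits.)

78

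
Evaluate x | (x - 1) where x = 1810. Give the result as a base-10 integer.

x = 11100010010 = 1810
x - 1 = 11100010001
OR    = 11100010011 = 1811
(x | (x - 1) sets all bits below the lowest set bit.)

1811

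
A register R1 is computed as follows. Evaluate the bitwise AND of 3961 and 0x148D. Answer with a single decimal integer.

3961 = 0111101111001
0x148D = 1010010001101
AND → 0010000001001 = 1033

1033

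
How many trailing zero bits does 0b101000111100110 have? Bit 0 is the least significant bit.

0b101000111100110 = 101000111100110
Trailing zeros: 1, so the lowest set bit is bit 1 (value 2).

1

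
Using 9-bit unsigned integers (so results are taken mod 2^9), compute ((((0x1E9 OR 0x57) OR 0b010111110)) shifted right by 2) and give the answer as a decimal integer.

127

0x1E9 = 111101001
0x57 = 001010111
→ OR → 111111111 = 511
0b010111110 = 010111110
→ OR → 111111111 = 511
→ shifted right by 2 → 001111111 = 127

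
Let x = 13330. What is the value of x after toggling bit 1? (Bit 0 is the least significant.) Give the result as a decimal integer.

13328

x = 11010000010010
bit 1 is currently 1; toggle it via x ^ (1 << 1) = x ^ 2
→ 11010000010000 = 13328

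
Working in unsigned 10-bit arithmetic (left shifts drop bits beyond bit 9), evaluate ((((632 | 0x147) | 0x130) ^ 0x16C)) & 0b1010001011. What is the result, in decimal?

515

632 = 1001111000
0x147 = 0101000111
→ | → 1101111111 = 895
0x130 = 0100110000
→ | → 1101111111 = 895
0x16C = 0101101100
→ ^ → 1000010011 = 531
0b1010001011 = 1010001011
→ & → 1000000011 = 515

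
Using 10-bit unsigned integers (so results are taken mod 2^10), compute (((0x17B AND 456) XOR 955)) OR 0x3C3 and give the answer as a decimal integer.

0x17B = 0101111011
456 = 0111001000
→ AND → 0101001000 = 328
955 = 1110111011
→ XOR → 1011110011 = 755
0x3C3 = 1111000011
→ OR → 1111110011 = 1011

1011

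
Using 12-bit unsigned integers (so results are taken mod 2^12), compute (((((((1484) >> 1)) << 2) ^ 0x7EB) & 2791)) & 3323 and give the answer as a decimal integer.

1484 = 010111001100
→ >> 1 → 001011100110 = 742
→ << 2 (mod 2^12) → 101110011000 = 2968
0x7EB = 011111101011
→ ^ → 110001110011 = 3187
2791 = 101011100111
→ & → 100001100011 = 2147
3323 = 110011111011
→ & → 100001100011 = 2147

2147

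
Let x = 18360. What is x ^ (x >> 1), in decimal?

25700

x = 100011110111000 = 18360
x>>1 = 010001111011100
XOR  = 110010001100100 = 25700
(x ^ (x >> 1) gives the standard binary-reflected Gray code of x.)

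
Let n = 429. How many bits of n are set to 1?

6

429 = 110101101
Count the 1s: 1 + 1 + 1 + 1 + 1 + 1 = 6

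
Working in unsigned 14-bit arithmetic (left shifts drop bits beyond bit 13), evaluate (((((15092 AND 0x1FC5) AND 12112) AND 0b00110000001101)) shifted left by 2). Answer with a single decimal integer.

8192

15092 = 11101011110100
0x1FC5 = 01111111000101
→ AND → 01101011000100 = 6852
12112 = 10111101010000
→ AND → 00101001000000 = 2624
0b00110000001101 = 00110000001101
→ AND → 00100000000000 = 2048
→ shifted left by 2 (mod 2^14) → 10000000000000 = 8192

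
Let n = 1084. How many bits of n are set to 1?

1084 = 10000111100
Count the 1s: 1 + 1 + 1 + 1 + 1 = 5

5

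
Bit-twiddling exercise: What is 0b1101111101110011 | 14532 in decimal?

65527

a = 1101111101110011
14532 = 0011100011000100
 OR → 1111111111110111 = 65527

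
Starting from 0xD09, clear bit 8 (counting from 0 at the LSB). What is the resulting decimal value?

3081

x = 0110100001001
bit 8 is currently 1; clear it via x & ~(1 << 8) = x & ~256
→ 0110000001001 = 3081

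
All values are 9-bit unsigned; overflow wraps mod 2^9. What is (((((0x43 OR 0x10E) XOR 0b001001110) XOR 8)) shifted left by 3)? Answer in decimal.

72

0x43 = 001000011
0x10E = 100001110
→ OR → 101001111 = 335
0b001001110 = 001001110
→ XOR → 100000001 = 257
8 = 000001000
→ XOR → 100001001 = 265
→ shifted left by 3 (mod 2^9) → 001001000 = 72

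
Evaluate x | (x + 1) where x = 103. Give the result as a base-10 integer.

111

x = 1100111 = 103
x + 1 = 1101000
OR    = 1101111 = 111
(x | (x + 1) sets the lowest cleared bit.)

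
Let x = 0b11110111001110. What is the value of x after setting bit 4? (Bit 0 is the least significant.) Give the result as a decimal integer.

x = 11110111001110
bit 4 is currently 0; set it via x | (1 << 4) = x | 16
→ 11110111011110 = 15838

15838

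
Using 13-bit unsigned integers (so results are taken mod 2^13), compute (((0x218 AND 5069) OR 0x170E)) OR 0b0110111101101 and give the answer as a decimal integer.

0x218 = 0001000011000
5069 = 1001111001101
→ AND → 0001000001000 = 520
0x170E = 1011100001110
→ OR → 1011100001110 = 5902
0b0110111101101 = 0110111101101
→ OR → 1111111101111 = 8175

8175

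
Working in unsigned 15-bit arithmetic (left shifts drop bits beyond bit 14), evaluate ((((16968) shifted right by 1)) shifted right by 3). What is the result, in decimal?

16968 = 100001001001000
→ shifted right by 1 → 010000100100100 = 8484
→ shifted right by 3 → 000010000100100 = 1060

1060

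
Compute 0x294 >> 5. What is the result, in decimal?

20

0x294 = 1010010100
shift right by 5 → 0000010100 = 20
(equivalently, floor(660 / 32))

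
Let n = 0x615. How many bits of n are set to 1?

0x615 = 11000010101
Count the 1s: 1 + 1 + 1 + 1 + 1 = 5

5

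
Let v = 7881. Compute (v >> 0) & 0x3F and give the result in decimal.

9

v = 001111011001001
Shift right by 0: 001111011001001
Mask low 6 bits: 001001 = 9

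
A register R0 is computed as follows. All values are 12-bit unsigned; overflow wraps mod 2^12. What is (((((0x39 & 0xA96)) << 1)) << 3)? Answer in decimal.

0x39 = 000000111001
0xA96 = 101010010110
→ & → 000000010000 = 16
→ << 1 (mod 2^12) → 000000100000 = 32
→ << 3 (mod 2^12) → 000100000000 = 256

256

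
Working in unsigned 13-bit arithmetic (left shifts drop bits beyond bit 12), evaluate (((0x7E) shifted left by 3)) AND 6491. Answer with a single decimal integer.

0x7E = 0000001111110
→ shifted left by 3 (mod 2^13) → 0001111110000 = 1008
6491 = 1100101011011
→ AND → 0000101010000 = 336

336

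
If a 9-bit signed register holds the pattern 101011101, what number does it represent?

pattern = 101011101 (MSB is 1 ⇒ negative)
Invert: 010100010, add 1 → 010100011 = 163, so the value is -163.
(Equivalently: 349 - 2^9 = 349 - 512 = -163.)

-163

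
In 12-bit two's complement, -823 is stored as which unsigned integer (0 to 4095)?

3273

823 in 12 bits: 001100110111
Invert: 110011001000
Add 1:  110011001001 = 3273
(Check: 2^12 - 823 = 4096 - 823 = 3273.)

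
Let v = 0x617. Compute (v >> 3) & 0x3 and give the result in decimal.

2

v = 0011000010111
Shift right by 3: 0011000010
Mask low 2 bits: 10 = 2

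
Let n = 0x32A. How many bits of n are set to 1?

5

0x32A = 1100101010
Count the 1s: 1 + 1 + 1 + 1 + 1 = 5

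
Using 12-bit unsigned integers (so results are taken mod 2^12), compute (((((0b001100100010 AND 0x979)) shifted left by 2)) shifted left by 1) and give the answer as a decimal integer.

2304

0b001100100010 = 001100100010
0x979 = 100101111001
→ AND → 000100100000 = 288
→ shifted left by 2 (mod 2^12) → 010010000000 = 1152
→ shifted left by 1 (mod 2^12) → 100100000000 = 2304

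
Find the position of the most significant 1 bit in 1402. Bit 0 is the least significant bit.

1402 = 10101111010
The topmost 1 is at position 10 (since 2^10 = 1024 ≤ 1402 < 2048).

10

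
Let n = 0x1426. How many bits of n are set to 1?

0x1426 = 1010000100110
Count the 1s: 1 + 1 + 1 + 1 + 1 = 5

5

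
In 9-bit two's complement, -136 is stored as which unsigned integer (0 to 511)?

376

136 in 9 bits: 010001000
Invert: 101110111
Add 1:  101111000 = 376
(Check: 2^9 - 136 = 512 - 136 = 376.)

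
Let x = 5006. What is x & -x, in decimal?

x = 1001110001110 = 5006
-x (two's complement) = …0110001110010
AND   = 0000000000010 = 2
(x & -x isolates the lowest set bit of x.)

2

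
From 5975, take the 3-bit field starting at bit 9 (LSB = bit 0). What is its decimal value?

3

v = 1011101010111
Shift right by 9: 1011
Mask low 3 bits: 011 = 3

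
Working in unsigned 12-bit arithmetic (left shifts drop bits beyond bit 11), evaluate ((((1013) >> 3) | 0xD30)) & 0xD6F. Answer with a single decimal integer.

3438

1013 = 001111110101
→ >> 3 → 000001111110 = 126
0xD30 = 110100110000
→ | → 110101111110 = 3454
0xD6F = 110101101111
→ & → 110101101110 = 3438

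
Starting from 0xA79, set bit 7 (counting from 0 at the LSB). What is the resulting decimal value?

x = 101001111001
bit 7 is currently 0; set it via x | (1 << 7) = x | 128
→ 101011111001 = 2809

2809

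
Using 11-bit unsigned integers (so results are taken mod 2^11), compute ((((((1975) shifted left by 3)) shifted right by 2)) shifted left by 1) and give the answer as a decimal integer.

1975 = 11110110111
→ shifted left by 3 (mod 2^11) → 10110111000 = 1464
→ shifted right by 2 → 00101101110 = 366
→ shifted left by 1 (mod 2^11) → 01011011100 = 732

732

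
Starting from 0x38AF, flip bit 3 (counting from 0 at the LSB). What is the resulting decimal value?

14503

x = 11100010101111
bit 3 is currently 1; toggle it via x ^ (1 << 3) = x ^ 8
→ 11100010100111 = 14503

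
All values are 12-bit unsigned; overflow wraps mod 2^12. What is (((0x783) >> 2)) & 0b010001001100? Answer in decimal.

64

0x783 = 011110000011
→ >> 2 → 000111100000 = 480
0b010001001100 = 010001001100
→ & → 000001000000 = 64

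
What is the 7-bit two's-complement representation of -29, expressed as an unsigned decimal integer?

99

29 in 7 bits: 0011101
Invert: 1100010
Add 1:  1100011 = 99
(Check: 2^7 - 29 = 128 - 29 = 99.)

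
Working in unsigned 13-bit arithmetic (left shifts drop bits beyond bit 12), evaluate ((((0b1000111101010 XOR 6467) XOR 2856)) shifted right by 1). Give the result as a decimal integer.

0b1000111101010 = 1000111101010
6467 = 1100101000011
→ XOR → 0100010101001 = 2217
2856 = 0101100101000
→ XOR → 0001110000001 = 897
→ shifted right by 1 → 0000111000000 = 448

448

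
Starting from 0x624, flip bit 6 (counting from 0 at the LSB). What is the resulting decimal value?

1636

x = 000011000100100
bit 6 is currently 0; toggle it via x ^ (1 << 6) = x ^ 64
→ 000011001100100 = 1636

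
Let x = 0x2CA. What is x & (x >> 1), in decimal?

x = 1011001010 = 714
x>>1 = 0101100101
AND  = 0001000000 = 64
(x & (x >> 1) has a 1 wherever x has two consecutive 1 bits.)

64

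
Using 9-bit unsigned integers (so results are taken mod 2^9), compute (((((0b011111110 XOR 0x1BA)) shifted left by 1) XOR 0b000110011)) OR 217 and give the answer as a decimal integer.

251

0b011111110 = 011111110
0x1BA = 110111010
→ XOR → 101000100 = 324
→ shifted left by 1 (mod 2^9) → 010001000 = 136
0b000110011 = 000110011
→ XOR → 010111011 = 187
217 = 011011001
→ OR → 011111011 = 251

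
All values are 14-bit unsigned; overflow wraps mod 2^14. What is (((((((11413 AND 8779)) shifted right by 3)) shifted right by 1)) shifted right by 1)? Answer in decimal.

256

11413 = 10110010010101
8779 = 10001001001011
→ AND → 10000000000001 = 8193
→ shifted right by 3 → 00010000000000 = 1024
→ shifted right by 1 → 00001000000000 = 512
→ shifted right by 1 → 00000100000000 = 256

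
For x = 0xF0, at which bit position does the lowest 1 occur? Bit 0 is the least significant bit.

0xF0 = 11110000
Trailing zeros: 4, so the lowest set bit is bit 4 (value 16).

4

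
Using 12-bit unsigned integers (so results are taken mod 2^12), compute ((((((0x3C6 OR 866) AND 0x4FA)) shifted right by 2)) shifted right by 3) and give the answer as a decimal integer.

0x3C6 = 001111000110
866 = 001101100010
→ OR → 001111100110 = 998
0x4FA = 010011111010
→ AND → 000011100010 = 226
→ shifted right by 2 → 000000111000 = 56
→ shifted right by 3 → 000000000111 = 7

7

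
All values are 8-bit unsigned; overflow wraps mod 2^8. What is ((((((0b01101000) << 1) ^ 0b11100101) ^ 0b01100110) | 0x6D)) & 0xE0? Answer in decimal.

96

0b01101000 = 01101000
→ << 1 (mod 2^8) → 11010000 = 208
0b11100101 = 11100101
→ ^ → 00110101 = 53
0b01100110 = 01100110
→ ^ → 01010011 = 83
0x6D = 01101101
→ | → 01111111 = 127
0xE0 = 11100000
→ & → 01100000 = 96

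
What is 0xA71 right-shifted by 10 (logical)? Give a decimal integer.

2

0xA71 = 101001110001
shift right by 10 → 000000000010 = 2
(equivalently, floor(2673 / 1024))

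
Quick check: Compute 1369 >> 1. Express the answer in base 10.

1369 = 10101011001
shift right by 1 → 01010101100 = 684
(equivalently, floor(1369 / 2))

684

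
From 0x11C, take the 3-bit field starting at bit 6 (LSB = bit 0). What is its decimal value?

4

v = 100011100
Shift right by 6: 100
Mask low 3 bits: 100 = 4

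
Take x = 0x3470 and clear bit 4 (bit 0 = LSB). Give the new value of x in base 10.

x = 11010001110000
bit 4 is currently 1; clear it via x & ~(1 << 4) = x & ~16
→ 11010001100000 = 13408

13408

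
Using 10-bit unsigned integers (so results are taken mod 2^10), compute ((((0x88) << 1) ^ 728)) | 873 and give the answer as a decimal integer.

1001

0x88 = 0010001000
→ << 1 (mod 2^10) → 0100010000 = 272
728 = 1011011000
→ ^ → 1111001000 = 968
873 = 1101101001
→ | → 1111101001 = 1001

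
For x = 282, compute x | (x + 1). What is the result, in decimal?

283

x = 100011010 = 282
x + 1 = 100011011
OR    = 100011011 = 283
(x | (x + 1) sets the lowest cleared bit.)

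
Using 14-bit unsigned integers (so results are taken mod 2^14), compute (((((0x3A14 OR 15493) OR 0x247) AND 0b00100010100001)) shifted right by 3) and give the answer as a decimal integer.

272

0x3A14 = 11101000010100
15493 = 11110010000101
→ OR → 11111010010101 = 16021
0x247 = 00001001000111
→ OR → 11111011010111 = 16087
0b00100010100001 = 00100010100001
→ AND → 00100010000001 = 2177
→ shifted right by 3 → 00000100010000 = 272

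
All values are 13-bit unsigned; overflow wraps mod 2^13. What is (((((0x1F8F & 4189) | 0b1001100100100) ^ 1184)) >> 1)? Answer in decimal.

3014

0x1F8F = 1111110001111
4189 = 1000001011101
→ & → 1000000001101 = 4109
0b1001100100100 = 1001100100100
→ | → 1001100101101 = 4909
1184 = 0010010100000
→ ^ → 1011110001101 = 6029
→ >> 1 → 0101111000110 = 3014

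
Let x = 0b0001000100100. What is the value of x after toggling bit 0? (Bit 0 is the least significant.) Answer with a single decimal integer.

x = 0001000100100
bit 0 is currently 0; toggle it via x ^ (1 << 0) = x ^ 1
→ 0001000100101 = 549

549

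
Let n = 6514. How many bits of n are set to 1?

6514 = 1100101110010
Count the 1s: 1 + 1 + 1 + 1 + 1 + 1 + 1 = 7

7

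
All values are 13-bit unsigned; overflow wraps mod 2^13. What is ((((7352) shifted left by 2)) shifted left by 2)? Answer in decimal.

7352 = 1110010111000
→ shifted left by 2 (mod 2^13) → 1001011100000 = 4832
→ shifted left by 2 (mod 2^13) → 0101110000000 = 2944

2944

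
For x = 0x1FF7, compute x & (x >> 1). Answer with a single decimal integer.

x = 1111111110111 = 8183
x>>1 = 0111111111011
AND  = 0111111110011 = 4083
(x & (x >> 1) has a 1 wherever x has two consecutive 1 bits.)

4083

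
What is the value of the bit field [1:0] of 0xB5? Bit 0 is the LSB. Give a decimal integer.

v = 10110101
Shift right by 0: 10110101
Mask low 2 bits: 01 = 1

1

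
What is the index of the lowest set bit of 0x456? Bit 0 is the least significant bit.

1

0x456 = 10001010110
Trailing zeros: 1, so the lowest set bit is bit 1 (value 2).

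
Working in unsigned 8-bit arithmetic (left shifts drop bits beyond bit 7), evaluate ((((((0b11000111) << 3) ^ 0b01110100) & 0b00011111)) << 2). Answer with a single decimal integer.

0b11000111 = 11000111
→ << 3 (mod 2^8) → 00111000 = 56
0b01110100 = 01110100
→ ^ → 01001100 = 76
0b00011111 = 00011111
→ & → 00001100 = 12
→ << 2 (mod 2^8) → 00110000 = 48

48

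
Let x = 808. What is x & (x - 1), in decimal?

x = 1100101000 = 808
x - 1 = 1100100111
AND   = 1100100000 = 800
(x & (x - 1) clears the lowest set bit of x.)

800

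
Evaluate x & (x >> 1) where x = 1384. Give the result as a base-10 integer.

x = 10101101000 = 1384
x>>1 = 01010110100
AND  = 00000100000 = 32
(x & (x >> 1) has a 1 wherever x has two consecutive 1 bits.)

32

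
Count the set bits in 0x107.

0x107 = 100000111
Count the 1s: 1 + 1 + 1 + 1 = 4

4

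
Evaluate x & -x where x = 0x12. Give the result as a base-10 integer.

2

x = 10010 = 18
-x (two's complement) = …01110
AND   = 00010 = 2
(x & -x isolates the lowest set bit of x.)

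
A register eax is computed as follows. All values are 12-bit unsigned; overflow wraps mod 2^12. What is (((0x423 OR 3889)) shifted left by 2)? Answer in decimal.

0x423 = 010000100011
3889 = 111100110001
→ OR → 111100110011 = 3891
→ shifted left by 2 (mod 2^12) → 110011001100 = 3276

3276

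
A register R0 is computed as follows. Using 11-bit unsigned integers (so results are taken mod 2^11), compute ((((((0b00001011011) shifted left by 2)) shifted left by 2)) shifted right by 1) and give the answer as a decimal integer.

0b00001011011 = 00001011011
→ shifted left by 2 (mod 2^11) → 00101101100 = 364
→ shifted left by 2 (mod 2^11) → 10110110000 = 1456
→ shifted right by 1 → 01011011000 = 728

728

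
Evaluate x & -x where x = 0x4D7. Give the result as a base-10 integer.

1

x = 10011010111 = 1239
-x (two's complement) = …01100101001
AND   = 00000000001 = 1
(x & -x isolates the lowest set bit of x.)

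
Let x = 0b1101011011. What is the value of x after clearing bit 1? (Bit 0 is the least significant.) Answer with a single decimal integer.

857

x = 1101011011
bit 1 is currently 1; clear it via x & ~(1 << 1) = x & ~2
→ 1101011001 = 857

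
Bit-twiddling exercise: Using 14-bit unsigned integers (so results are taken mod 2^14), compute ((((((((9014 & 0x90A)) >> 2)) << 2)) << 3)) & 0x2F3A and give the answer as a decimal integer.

2048

9014 = 10001100110110
0x90A = 00100100001010
→ & → 00000100000010 = 258
→ >> 2 → 00000001000000 = 64
→ << 2 (mod 2^14) → 00000100000000 = 256
→ << 3 (mod 2^14) → 00100000000000 = 2048
0x2F3A = 10111100111010
→ & → 00100000000000 = 2048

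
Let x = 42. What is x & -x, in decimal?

x = 101010 = 42
-x (two's complement) = …010110
AND   = 000010 = 2
(x & -x isolates the lowest set bit of x.)

2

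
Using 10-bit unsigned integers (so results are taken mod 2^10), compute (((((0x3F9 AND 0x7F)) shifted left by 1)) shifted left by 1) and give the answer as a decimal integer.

0x3F9 = 1111111001
0x7F = 0001111111
→ AND → 0001111001 = 121
→ shifted left by 1 (mod 2^10) → 0011110010 = 242
→ shifted left by 1 (mod 2^10) → 0111100100 = 484

484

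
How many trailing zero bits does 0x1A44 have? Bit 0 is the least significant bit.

0x1A44 = 1101001000100
Trailing zeros: 2, so the lowest set bit is bit 2 (value 4).

2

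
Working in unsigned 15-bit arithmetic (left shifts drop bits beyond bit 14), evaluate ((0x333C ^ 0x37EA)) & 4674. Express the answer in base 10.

0x333C = 011001100111100
0x37EA = 011011111101010
→ ^ → 000010011010110 = 1238
4674 = 001001001000010
→ & → 000000001000010 = 66

66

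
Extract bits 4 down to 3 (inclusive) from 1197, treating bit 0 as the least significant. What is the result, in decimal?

1

v = 0010010101101
Shift right by 3: 0010010101
Mask low 2 bits: 01 = 1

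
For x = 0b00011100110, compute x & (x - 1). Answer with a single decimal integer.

x = 11100110 = 230
x - 1 = 11100101
AND   = 11100100 = 228
(x & (x - 1) clears the lowest set bit of x.)

228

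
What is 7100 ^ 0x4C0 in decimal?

7100 = 1101110111100
0x4C0 = 0010011000000
XOR → 1111101111100 = 8060

8060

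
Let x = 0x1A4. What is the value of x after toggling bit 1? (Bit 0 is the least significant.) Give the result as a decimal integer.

422

x = 0110100100
bit 1 is currently 0; toggle it via x ^ (1 << 1) = x ^ 2
→ 0110100110 = 422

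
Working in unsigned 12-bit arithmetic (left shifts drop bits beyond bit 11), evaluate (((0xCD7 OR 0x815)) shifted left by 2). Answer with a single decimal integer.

0xCD7 = 110011010111
0x815 = 100000010101
→ OR → 110011010111 = 3287
→ shifted left by 2 (mod 2^12) → 001101011100 = 860

860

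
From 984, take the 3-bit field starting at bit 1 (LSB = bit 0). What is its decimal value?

4

v = 01111011000
Shift right by 1: 0111101100
Mask low 3 bits: 100 = 4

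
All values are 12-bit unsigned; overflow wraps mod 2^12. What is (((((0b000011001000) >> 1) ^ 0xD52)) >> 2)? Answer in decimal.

845

0b000011001000 = 000011001000
→ >> 1 → 000001100100 = 100
0xD52 = 110101010010
→ ^ → 110100110110 = 3382
→ >> 2 → 001101001101 = 845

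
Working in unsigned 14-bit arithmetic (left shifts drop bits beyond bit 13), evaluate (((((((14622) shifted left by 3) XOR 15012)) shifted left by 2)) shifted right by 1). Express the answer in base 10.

14622 = 11100100011110
→ shifted left by 3 (mod 2^14) → 00100011110000 = 2288
15012 = 11101010100100
→ XOR → 11001001010100 = 12884
→ shifted left by 2 (mod 2^14) → 00100101010000 = 2384
→ shifted right by 1 → 00010010101000 = 1192

1192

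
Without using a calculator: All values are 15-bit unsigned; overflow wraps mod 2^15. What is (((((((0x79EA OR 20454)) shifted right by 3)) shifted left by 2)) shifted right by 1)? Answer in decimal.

8186

0x79EA = 111100111101010
20454 = 100111111100110
→ OR → 111111111101110 = 32750
→ shifted right by 3 → 000111111111101 = 4093
→ shifted left by 2 (mod 2^15) → 011111111110100 = 16372
→ shifted right by 1 → 001111111111010 = 8186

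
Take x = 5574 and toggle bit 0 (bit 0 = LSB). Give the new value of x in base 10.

x = 1010111000110
bit 0 is currently 0; toggle it via x ^ (1 << 0) = x ^ 1
→ 1010111000111 = 5575

5575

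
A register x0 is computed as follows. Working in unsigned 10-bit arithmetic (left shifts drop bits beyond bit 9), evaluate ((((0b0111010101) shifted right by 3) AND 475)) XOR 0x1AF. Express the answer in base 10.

0b0111010101 = 0111010101
→ shifted right by 3 → 0000111010 = 58
475 = 0111011011
→ AND → 0000011010 = 26
0x1AF = 0110101111
→ XOR → 0110110101 = 437

437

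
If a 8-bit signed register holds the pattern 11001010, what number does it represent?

-54

pattern = 11001010 (MSB is 1 ⇒ negative)
Invert: 00110101, add 1 → 00110110 = 54, so the value is -54.
(Equivalently: 202 - 2^8 = 202 - 256 = -54.)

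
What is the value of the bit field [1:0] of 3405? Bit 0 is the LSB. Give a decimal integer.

1

v = 110101001101
Shift right by 0: 110101001101
Mask low 2 bits: 01 = 1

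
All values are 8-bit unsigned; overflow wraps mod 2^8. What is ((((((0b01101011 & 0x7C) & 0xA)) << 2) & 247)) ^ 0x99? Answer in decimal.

0b01101011 = 01101011
0x7C = 01111100
→ & → 01101000 = 104
0xA = 00001010
→ & → 00001000 = 8
→ << 2 (mod 2^8) → 00100000 = 32
247 = 11110111
→ & → 00100000 = 32
0x99 = 10011001
→ ^ → 10111001 = 185

185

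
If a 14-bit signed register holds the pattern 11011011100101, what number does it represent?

-2331

pattern = 11011011100101 (MSB is 1 ⇒ negative)
Invert: 00100100011010, add 1 → 00100100011011 = 2331, so the value is -2331.
(Equivalently: 14053 - 2^14 = 14053 - 16384 = -2331.)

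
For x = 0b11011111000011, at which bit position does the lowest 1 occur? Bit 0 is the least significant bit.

0

0b11011111000011 = 11011111000011
Trailing zeros: 0, so the lowest set bit is bit 0 (value 1).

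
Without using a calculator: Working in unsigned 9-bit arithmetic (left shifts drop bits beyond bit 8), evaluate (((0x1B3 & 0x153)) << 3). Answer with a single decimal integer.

152

0x1B3 = 110110011
0x153 = 101010011
→ & → 100010011 = 275
→ << 3 (mod 2^9) → 010011000 = 152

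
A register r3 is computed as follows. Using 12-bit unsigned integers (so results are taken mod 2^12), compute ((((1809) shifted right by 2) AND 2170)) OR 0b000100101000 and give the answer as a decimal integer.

1809 = 011100010001
→ shifted right by 2 → 000111000100 = 452
2170 = 100001111010
→ AND → 000001000000 = 64
0b000100101000 = 000100101000
→ OR → 000101101000 = 360

360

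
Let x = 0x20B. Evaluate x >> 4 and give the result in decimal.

0x20B = 1000001011
shift right by 4 → 0000100000 = 32
(equivalently, floor(523 / 16))

32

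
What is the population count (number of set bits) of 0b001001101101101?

8

n = 1001101101101
Count the 1s: 1 + 1 + 1 + 1 + 1 + 1 + 1 + 1 = 8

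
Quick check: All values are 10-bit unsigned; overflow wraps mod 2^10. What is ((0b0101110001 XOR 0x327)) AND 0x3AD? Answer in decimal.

516

0b0101110001 = 0101110001
0x327 = 1100100111
→ XOR → 1001010110 = 598
0x3AD = 1110101101
→ AND → 1000000100 = 516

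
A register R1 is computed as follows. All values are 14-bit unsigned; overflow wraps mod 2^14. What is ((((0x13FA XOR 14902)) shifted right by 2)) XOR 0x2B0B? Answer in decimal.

8568

0x13FA = 01001111111010
14902 = 11101000110110
→ XOR → 10100111001100 = 10700
→ shifted right by 2 → 00101001110011 = 2675
0x2B0B = 10101100001011
→ XOR → 10000101111000 = 8568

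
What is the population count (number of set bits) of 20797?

20797 = 101000100111101
Count the 1s: 1 + 1 + 1 + 1 + 1 + 1 + 1 + 1 = 8

8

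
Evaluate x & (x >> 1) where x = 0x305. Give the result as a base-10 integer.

x = 1100000101 = 773
x>>1 = 0110000010
AND  = 0100000000 = 256
(x & (x >> 1) has a 1 wherever x has two consecutive 1 bits.)

256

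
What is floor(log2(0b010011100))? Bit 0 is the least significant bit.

0b010011100 = 10011100
The topmost 1 is at position 7 (since 2^7 = 128 ≤ 156 < 256).

7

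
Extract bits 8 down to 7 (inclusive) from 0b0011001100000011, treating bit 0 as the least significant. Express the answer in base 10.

2

v = 0011001100000011
Shift right by 7: 001100110
Mask low 2 bits: 10 = 2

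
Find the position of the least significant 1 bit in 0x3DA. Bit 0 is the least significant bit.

1

0x3DA = 1111011010
Trailing zeros: 1, so the lowest set bit is bit 1 (value 2).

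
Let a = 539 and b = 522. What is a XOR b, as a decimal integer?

17

539 = 1000011011
522 = 1000001010
XOR → 0000010001 = 17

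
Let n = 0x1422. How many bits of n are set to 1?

4

0x1422 = 1010000100010
Count the 1s: 1 + 1 + 1 + 1 = 4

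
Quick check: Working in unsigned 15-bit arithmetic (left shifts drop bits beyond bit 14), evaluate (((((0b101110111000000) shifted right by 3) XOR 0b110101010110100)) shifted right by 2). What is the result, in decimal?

6211

0b101110111000000 = 101110111000000
→ shifted right by 3 → 000101110111000 = 3000
0b110101010110100 = 110101010110100
→ XOR → 110000100001100 = 24844
→ shifted right by 2 → 001100001000011 = 6211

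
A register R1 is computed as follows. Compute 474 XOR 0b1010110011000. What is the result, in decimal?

5186

474 = 0000111011010
b = 1010110011000
XOR → 1010001000010 = 5186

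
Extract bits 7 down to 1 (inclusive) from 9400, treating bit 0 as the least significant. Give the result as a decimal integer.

92

v = 10010010111000
Shift right by 1: 1001001011100
Mask low 7 bits: 1011100 = 92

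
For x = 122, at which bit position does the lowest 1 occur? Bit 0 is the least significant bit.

122 = 1111010
Trailing zeros: 1, so the lowest set bit is bit 1 (value 2).

1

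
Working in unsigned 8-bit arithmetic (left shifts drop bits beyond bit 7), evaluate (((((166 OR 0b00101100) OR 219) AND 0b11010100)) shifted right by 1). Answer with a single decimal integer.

166 = 10100110
0b00101100 = 00101100
→ OR → 10101110 = 174
219 = 11011011
→ OR → 11111111 = 255
0b11010100 = 11010100
→ AND → 11010100 = 212
→ shifted right by 1 → 01101010 = 106

106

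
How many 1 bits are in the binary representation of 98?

3

98 = 1100010
Count the 1s: 1 + 1 + 1 = 3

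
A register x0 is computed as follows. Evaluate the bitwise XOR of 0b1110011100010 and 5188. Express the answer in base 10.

a = 1110011100010
5188 = 1010001000100
XOR → 0100010100110 = 2214

2214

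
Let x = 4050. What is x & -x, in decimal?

x = 111111010010 = 4050
-x (two's complement) = …000000101110
AND   = 000000000010 = 2
(x & -x isolates the lowest set bit of x.)

2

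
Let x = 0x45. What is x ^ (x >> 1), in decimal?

103

x = 1000101 = 69
x>>1 = 0100010
XOR  = 1100111 = 103
(x ^ (x >> 1) gives the standard binary-reflected Gray code of x.)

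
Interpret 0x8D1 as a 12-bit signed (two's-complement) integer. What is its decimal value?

pattern = 100011010001 (MSB is 1 ⇒ negative)
Invert: 011100101110, add 1 → 011100101111 = 1839, so the value is -1839.
(Equivalently: 2257 - 2^12 = 2257 - 4096 = -1839.)

-1839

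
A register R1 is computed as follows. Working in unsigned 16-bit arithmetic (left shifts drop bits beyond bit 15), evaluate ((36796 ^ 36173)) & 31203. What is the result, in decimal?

225

36796 = 1000111110111100
36173 = 1000110101001101
→ ^ → 0000001011110001 = 753
31203 = 0111100111100011
→ & → 0000000011100001 = 225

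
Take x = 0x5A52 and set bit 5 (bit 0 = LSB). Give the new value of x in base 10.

x = 101101001010010
bit 5 is currently 0; set it via x | (1 << 5) = x | 32
→ 101101001110010 = 23154

23154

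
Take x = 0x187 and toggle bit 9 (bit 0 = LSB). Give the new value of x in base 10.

903

x = 0110000111
bit 9 is currently 0; toggle it via x ^ (1 << 9) = x ^ 512
→ 1110000111 = 903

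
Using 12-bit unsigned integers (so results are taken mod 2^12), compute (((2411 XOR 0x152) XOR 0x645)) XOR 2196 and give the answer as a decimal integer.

2411 = 100101101011
0x152 = 000101010010
→ XOR → 100000111001 = 2105
0x645 = 011001000101
→ XOR → 111001111100 = 3708
2196 = 100010010100
→ XOR → 011011101000 = 1768

1768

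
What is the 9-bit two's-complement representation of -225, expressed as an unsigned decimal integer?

287

225 in 9 bits: 011100001
Invert: 100011110
Add 1:  100011111 = 287
(Check: 2^9 - 225 = 512 - 225 = 287.)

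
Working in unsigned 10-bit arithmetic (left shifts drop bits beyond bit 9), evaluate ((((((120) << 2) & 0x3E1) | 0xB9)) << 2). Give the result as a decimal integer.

120 = 0001111000
→ << 2 (mod 2^10) → 0111100000 = 480
0x3E1 = 1111100001
→ & → 0111100000 = 480
0xB9 = 0010111001
→ | → 0111111001 = 505
→ << 2 (mod 2^10) → 1111100100 = 996

996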